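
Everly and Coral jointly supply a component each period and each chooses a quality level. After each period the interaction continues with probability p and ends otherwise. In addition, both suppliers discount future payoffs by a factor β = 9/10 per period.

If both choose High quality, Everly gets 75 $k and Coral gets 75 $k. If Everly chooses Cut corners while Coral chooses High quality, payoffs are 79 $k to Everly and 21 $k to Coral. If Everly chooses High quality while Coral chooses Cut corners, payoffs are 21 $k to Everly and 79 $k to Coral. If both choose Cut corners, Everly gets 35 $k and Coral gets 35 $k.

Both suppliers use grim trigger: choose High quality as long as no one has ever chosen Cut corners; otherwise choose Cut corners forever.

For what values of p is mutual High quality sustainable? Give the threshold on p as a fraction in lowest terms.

10/99

Expected continuation weight on next period's payoff is β·p = 9/10·p, which plays the role of the discount factor.
Cooperation requires 9/10·p ≥ (79−75)/(79−35) = 1/11, hence p ≥ 10/99.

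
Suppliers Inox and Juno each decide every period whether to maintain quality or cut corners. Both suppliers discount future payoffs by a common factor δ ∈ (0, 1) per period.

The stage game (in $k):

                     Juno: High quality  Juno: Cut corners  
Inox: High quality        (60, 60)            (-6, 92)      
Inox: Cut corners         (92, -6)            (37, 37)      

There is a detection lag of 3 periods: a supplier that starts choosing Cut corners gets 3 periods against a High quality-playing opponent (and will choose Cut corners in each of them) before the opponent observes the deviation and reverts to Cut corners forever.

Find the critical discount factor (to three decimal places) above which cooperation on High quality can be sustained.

Deviating for the 3 undetected periods gains 92−60 = 32 per period over cooperation, then loses 60−37 = 23 per period forever once punishment starts.
Gain: 32(1 + δ + … + δ^2); loss: 23·δ^3/(1−δ).
No profitable deviation ⇔ 32(1−δ^3) ≤ 23·δ^3, i.e. δ^3 ≥ 32/(32+23) = 32/55.
Hence δ ≥ (32/55)^(1/3) ≈ 0.835.

0.835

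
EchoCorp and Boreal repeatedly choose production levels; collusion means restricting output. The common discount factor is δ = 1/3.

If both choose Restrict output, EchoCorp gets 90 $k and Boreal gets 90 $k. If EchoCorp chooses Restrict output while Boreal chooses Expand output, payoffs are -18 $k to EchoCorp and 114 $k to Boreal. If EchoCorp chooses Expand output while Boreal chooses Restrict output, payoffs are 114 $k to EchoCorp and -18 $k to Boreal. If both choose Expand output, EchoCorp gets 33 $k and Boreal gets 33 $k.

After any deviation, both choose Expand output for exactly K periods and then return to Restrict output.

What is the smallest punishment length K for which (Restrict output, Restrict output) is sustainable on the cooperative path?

2

Need Σ_{k=1}^{K} δ^k ≥ (114−90)/(90−33) = 0.4211 at δ = 1/3.
At K = 1 the sum is 0.3333 < 0.4211; at K = 2 it is 0.4444 ≥ 0.4211.
So the minimum punishment length is K = 2.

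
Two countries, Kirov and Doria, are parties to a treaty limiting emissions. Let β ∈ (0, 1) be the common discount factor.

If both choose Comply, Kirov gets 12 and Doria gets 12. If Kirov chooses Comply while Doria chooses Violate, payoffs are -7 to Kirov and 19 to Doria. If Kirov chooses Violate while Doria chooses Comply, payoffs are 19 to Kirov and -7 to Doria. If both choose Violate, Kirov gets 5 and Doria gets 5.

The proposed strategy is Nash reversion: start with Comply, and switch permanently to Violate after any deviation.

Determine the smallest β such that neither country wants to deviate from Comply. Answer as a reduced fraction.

One-period gain from deviating is 19 − 12 = 7. The loss is 12 − 5 = 7 in every subsequent period, with present value 7·β/(1−β).
Deviation is unprofitable when 7·β/(1−β) ≥ 7, i.e. β/(1−β) ≥ 1.
Equivalently β ≥ 7/(7+7) = 1/2.

1/2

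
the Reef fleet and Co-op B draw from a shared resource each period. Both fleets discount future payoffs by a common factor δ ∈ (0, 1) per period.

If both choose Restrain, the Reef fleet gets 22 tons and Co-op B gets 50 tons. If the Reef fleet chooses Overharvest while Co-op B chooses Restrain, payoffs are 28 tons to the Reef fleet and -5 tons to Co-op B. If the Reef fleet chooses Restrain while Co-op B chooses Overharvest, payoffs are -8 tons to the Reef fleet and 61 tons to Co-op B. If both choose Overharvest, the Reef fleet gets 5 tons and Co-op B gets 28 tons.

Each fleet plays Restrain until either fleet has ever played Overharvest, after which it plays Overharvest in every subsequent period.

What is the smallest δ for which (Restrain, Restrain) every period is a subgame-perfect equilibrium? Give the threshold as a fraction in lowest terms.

the Reef fleet's threshold: (28−22)/(28−5) = 6/23.
Co-op B's threshold: (61−50)/(61−28) = 1/3.
6/23 < 1/3, so Co-op B binds and δ* = 1/3.

1/3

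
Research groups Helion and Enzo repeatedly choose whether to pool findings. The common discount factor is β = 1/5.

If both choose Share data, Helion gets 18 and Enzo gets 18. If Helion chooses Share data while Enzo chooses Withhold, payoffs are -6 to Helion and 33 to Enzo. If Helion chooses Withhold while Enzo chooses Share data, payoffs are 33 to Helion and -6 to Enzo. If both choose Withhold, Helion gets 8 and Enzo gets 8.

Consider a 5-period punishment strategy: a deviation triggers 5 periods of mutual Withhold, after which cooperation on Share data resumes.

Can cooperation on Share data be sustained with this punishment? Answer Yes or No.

No

A one-shot deviation gives 33 now, then 8 for 5 periods, then back to 18.
Gain from deviating: (33−18) today; loss: (18−8) in each of the next 5 periods.
No-deviation condition: (18−8)(β+…+β^5) ≥ 33−18, i.e. β+…+β^5 ≥ 3/2.
At β = 1/5: β+…+β^5 = 0.2499 < 1.5000.
So cooperation is not sustainable.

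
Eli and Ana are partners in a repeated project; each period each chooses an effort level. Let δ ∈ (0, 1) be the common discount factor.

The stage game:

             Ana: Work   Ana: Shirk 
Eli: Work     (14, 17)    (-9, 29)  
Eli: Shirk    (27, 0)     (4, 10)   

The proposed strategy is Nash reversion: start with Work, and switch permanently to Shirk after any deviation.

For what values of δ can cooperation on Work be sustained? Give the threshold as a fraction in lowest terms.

12/19

Eli: cooperation gives 14 each period; deviation gives 27 once then 4 forever.
  14/(1−δ) ≥ 27 + 4δ/(1−δ) ⇒ δ ≥ 13/23.
Ana: cooperation gives 17 each period; deviation gives 29 once then 10 forever.
  δ ≥ 12/19.
Both must hold, so the binding constraint is Ana's: δ ≥ 12/19.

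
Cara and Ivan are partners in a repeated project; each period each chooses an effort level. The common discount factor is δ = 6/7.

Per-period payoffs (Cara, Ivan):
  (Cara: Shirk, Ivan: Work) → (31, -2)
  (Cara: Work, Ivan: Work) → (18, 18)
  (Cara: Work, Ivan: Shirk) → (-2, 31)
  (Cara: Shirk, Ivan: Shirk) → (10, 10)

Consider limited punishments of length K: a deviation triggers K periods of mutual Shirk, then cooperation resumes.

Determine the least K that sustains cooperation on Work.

No profitable deviation requires (18−10)(δ+…+δ^K) ≥ 31−18, i.e. δ+…+δ^K ≥ 13/8 ≈ 1.6250.
With δ = 6/7, the partial sums are K=1: 0.8571, K=2: 1.5918, K=3: 2.2216.
K = 3 is the first length at which the sum reaches 1.6250.

3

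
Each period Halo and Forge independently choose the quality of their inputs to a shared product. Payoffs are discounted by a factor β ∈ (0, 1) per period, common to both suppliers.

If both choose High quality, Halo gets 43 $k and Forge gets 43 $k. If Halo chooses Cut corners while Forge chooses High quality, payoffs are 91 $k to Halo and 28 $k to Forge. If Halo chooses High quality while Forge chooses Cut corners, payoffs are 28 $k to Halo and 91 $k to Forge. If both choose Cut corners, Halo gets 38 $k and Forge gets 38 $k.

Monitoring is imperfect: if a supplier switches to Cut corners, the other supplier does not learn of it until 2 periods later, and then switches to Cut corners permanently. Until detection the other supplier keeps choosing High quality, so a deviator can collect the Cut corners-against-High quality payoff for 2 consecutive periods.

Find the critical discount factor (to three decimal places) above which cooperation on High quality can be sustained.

Deviating for the 2 undetected periods gains 91−43 = 48 per period over cooperation, then loses 43−38 = 5 per period forever once punishment starts.
Gain: 48(1 + β + … + β^1); loss: 5·β^2/(1−β).
No profitable deviation ⇔ 48(1−β^2) ≤ 5·β^2, i.e. β^2 ≥ 48/(48+5) = 48/53.
Hence β ≥ (48/53)^(1/2) ≈ 0.952.

0.952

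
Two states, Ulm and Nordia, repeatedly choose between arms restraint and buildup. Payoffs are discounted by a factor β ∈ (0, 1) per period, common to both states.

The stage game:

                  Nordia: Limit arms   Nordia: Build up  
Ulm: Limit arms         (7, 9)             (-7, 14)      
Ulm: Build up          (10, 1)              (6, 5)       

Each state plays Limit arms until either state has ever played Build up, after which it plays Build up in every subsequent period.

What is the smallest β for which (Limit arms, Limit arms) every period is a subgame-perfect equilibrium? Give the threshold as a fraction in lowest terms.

3/4

Ulm's threshold: (10−7)/(10−6) = 3/4.
Nordia's threshold: (14−9)/(14−5) = 5/9.
3/4 > 5/9, so Ulm binds and β* = 3/4.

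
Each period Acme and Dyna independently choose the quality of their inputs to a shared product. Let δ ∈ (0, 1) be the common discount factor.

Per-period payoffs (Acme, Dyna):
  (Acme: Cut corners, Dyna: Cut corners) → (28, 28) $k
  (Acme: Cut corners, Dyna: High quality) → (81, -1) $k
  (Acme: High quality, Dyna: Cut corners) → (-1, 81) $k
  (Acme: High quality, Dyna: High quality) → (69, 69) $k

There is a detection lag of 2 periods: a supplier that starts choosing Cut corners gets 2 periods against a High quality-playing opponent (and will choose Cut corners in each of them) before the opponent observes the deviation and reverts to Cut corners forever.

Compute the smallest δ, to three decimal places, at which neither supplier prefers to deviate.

The best deviation is to choose Cut corners for all 2 undetected periods, earning 81 each, then 28 forever once detected.
Deviation value: 81(1−δ^2)/(1−δ) + 28δ^2/(1−δ); cooperation value: 69/(1−δ).
IC: 69 ≥ 81(1−δ^2) + 28δ^2 = 81 − 53δ^2.
So δ^2 ≥ 12/53, giving δ ≥ (12/53)^(1/2) ≈ 0.476.

0.476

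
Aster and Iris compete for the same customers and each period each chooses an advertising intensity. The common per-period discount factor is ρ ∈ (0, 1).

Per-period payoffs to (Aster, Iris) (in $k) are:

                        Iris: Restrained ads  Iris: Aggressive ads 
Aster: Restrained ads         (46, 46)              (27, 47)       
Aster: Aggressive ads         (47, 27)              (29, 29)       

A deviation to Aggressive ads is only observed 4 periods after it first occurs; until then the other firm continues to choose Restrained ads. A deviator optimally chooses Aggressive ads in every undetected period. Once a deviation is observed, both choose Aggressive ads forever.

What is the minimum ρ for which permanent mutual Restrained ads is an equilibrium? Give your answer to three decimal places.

0.485

Deviating for the 4 undetected periods gains 47−46 = 1 per period over cooperation, then loses 46−29 = 17 per period forever once punishment starts.
Gain: 1(1 + ρ + … + ρ^3); loss: 17·ρ^4/(1−ρ).
No profitable deviation ⇔ 1(1−ρ^4) ≤ 17·ρ^4, i.e. ρ^4 ≥ 1/(1+17) = 1/18.
Hence ρ ≥ (1/18)^(1/4) ≈ 0.485.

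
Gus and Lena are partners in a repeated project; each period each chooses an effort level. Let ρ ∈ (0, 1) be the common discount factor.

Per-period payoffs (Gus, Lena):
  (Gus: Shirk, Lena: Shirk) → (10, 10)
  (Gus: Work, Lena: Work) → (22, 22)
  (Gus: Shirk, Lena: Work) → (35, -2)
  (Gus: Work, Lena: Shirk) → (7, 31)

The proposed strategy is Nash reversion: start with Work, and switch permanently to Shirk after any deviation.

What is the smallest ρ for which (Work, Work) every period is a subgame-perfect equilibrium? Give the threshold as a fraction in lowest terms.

13/25

Gus's threshold: (35−22)/(35−10) = 13/25.
Lena's threshold: (31−22)/(31−10) = 3/7.
13/25 > 3/7, so Gus binds and ρ* = 13/25.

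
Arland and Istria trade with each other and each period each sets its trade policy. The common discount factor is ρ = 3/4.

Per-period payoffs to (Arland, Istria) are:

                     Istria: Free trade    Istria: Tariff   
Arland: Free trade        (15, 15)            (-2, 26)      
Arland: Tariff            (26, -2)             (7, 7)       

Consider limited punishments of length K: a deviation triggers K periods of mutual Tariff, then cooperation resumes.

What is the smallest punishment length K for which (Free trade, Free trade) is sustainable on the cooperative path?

No profitable deviation requires (15−7)(ρ+…+ρ^K) ≥ 26−15, i.e. ρ+…+ρ^K ≥ 11/8 ≈ 1.3750.
With ρ = 3/4, the partial sums are K=1: 0.7500, K=2: 1.3125, K=3: 1.7344.
K = 3 is the first length at which the sum reaches 1.3750.

3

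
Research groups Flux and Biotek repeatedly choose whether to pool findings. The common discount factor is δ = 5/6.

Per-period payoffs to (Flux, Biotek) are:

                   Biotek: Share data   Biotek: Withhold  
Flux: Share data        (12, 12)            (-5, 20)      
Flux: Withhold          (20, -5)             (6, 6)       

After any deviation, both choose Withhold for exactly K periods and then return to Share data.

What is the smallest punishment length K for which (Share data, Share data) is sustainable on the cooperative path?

2

Need Σ_{k=1}^{K} δ^k ≥ (20−12)/(12−6) = 1.3333 at δ = 5/6.
At K = 1 the sum is 0.8333 < 1.3333; at K = 2 it is 1.5278 ≥ 1.3333.
So the minimum punishment length is K = 2.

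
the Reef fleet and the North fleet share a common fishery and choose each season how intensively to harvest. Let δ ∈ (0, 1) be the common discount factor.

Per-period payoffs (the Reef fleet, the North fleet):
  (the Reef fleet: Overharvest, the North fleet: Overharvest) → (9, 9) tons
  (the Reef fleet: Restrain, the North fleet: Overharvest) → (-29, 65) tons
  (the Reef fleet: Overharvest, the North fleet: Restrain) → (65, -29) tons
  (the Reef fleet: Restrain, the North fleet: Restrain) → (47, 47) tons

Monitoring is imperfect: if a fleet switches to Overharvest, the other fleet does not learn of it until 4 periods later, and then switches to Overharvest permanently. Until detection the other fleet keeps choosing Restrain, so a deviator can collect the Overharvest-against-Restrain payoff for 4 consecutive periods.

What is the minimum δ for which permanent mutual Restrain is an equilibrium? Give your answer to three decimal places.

A deviator earns 65 for 4 periods, then 9 forever; cooperating earns 47 forever. Multiplying the IC by (1−δ):
47 ≥ 65(1−δ^4) + 9δ^4, so 56·δ^4 ≥ 18 and δ^4 ≥ 9/28.
δ ≥ (9/28)^(1/4) ≈ 0.753.

0.753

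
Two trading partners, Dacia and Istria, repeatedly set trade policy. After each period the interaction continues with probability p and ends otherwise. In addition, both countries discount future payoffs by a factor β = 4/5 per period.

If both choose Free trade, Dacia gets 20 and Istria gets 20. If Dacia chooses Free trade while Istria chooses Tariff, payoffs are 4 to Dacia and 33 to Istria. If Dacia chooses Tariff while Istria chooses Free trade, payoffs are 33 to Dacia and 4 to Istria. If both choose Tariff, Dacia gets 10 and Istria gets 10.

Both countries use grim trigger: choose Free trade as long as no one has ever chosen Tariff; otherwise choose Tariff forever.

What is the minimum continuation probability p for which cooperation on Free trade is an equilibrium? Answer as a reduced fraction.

Expected continuation weight on next period's payoff is β·p = 4/5·p, which plays the role of the discount factor.
Cooperation requires 4/5·p ≥ (33−20)/(33−10) = 13/23, hence p ≥ 65/92.

65/92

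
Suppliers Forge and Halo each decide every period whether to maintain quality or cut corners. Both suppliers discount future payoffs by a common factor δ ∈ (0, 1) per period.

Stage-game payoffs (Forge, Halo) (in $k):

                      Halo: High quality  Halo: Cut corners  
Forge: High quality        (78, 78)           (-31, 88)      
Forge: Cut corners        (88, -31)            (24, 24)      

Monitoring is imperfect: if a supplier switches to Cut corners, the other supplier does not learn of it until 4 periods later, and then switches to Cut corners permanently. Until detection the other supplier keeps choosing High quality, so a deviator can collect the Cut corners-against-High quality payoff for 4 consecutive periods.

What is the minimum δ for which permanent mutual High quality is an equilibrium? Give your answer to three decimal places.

0.629

Deviating for the 4 undetected periods gains 88−78 = 10 per period over cooperation, then loses 78−24 = 54 per period forever once punishment starts.
Gain: 10(1 + δ + … + δ^3); loss: 54·δ^4/(1−δ).
No profitable deviation ⇔ 10(1−δ^4) ≤ 54·δ^4, i.e. δ^4 ≥ 10/(10+54) = 5/32.
Hence δ ≥ (5/32)^(1/4) ≈ 0.629.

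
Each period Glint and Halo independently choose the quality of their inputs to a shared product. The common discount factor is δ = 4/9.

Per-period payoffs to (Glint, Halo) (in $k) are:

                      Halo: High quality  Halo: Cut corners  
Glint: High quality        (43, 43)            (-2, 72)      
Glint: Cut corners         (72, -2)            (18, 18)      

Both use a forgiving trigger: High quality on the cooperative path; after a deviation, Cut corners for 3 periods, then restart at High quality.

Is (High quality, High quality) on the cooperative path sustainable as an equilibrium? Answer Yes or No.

A one-shot deviation gives 72 now, then 18 for 3 periods, then back to 43.
Gain from deviating: (72−43) today; loss: (43−18) in each of the next 3 periods.
No-deviation condition: (43−18)(δ+…+δ^3) ≥ 72−43, i.e. δ+…+δ^3 ≥ 29/25.
At δ = 4/9: δ+…+δ^3 = 0.7298 < 1.1600.
So cooperation is not sustainable.

No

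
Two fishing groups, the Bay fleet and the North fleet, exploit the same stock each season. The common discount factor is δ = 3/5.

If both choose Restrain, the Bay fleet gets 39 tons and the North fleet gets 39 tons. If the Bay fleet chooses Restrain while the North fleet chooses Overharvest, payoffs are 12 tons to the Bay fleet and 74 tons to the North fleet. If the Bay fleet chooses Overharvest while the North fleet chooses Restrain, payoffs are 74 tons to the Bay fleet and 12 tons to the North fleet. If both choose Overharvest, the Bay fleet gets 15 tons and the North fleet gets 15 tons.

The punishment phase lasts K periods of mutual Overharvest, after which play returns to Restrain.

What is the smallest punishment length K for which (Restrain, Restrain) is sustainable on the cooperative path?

8

No profitable deviation requires (39−15)(δ+…+δ^K) ≥ 74−39, i.e. δ+…+δ^K ≥ 35/24 ≈ 1.4583.
With δ = 3/5, the partial sums are K=1: 0.6000, K=2: 0.9600, …, K=6: 1.4300, K=7: 1.4580, K=8: 1.4748.
K = 8 is the first length at which the sum reaches 1.4583.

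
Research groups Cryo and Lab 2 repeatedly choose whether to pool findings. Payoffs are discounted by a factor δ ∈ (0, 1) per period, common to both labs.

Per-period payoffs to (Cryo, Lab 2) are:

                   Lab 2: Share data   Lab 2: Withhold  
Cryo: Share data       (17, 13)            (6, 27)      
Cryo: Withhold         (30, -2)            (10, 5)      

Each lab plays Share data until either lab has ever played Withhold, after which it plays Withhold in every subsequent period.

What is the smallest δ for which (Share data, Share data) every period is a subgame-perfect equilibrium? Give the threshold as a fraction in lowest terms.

For Cryo: deviation gain 30−17 = 13, per-period punishment loss 17−10 = 7. IC gives δ ≥ 13/20.
For Lab 2: gain 14, loss 8 per period, so δ ≥ 14/22 = 7/11.
The tighter constraint is Cryo's, so cooperation needs δ ≥ 13/20.

13/20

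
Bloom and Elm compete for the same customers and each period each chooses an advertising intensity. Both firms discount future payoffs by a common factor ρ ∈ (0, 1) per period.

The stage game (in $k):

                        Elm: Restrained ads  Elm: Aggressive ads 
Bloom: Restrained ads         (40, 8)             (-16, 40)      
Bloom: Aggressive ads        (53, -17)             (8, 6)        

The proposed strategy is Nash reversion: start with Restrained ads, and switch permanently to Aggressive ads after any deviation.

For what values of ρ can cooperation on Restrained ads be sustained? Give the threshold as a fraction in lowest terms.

For Bloom: deviation gain 53−40 = 13, per-period punishment loss 40−8 = 32. IC gives ρ ≥ 13/45.
For Elm: gain 32, loss 2 per period, so ρ ≥ 32/34 = 16/17.
The tighter constraint is Elm's, so cooperation needs ρ ≥ 16/17.

16/17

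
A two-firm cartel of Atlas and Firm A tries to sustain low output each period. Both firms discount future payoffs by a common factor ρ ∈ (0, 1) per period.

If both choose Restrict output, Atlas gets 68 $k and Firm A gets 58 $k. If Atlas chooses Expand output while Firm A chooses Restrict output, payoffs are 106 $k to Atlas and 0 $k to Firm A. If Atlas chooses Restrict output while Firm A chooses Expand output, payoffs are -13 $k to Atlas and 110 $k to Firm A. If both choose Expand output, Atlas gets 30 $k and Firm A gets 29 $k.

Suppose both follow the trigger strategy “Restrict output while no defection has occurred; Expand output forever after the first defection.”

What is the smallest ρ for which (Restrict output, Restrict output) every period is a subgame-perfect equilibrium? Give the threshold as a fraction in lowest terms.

For Atlas: deviation gain 106−68 = 38, per-period punishment loss 68−30 = 38. IC gives ρ ≥ 38/76 = 1/2.
For Firm A: gain 52, loss 29 per period, so ρ ≥ 52/81.
The tighter constraint is Firm A's, so cooperation needs ρ ≥ 52/81.

52/81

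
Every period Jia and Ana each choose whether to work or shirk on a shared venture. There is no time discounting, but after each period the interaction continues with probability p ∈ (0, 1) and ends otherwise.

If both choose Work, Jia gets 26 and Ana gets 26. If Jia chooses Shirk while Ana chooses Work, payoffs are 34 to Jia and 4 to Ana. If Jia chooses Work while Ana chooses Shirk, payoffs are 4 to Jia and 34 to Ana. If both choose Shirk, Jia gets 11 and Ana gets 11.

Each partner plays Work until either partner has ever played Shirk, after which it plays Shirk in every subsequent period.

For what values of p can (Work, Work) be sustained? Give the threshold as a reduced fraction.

8/23

With no time discounting, the continuation probability p plays the role of the discount factor.
Grim-trigger IC: 26/(1−p) ≥ 34 + 11p/(1−p) ⇒ p ≥ (34−26)/(34−11) = 8/23.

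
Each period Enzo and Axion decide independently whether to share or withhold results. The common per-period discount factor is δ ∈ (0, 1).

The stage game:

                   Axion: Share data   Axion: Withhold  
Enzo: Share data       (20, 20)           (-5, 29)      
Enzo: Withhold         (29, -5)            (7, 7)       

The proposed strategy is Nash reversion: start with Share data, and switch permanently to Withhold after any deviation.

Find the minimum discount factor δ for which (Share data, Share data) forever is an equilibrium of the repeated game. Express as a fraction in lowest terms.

Under grim trigger the critical discount factor is (T−C)/(T−P) with T = 29, C = 20, P = 7.
δ* = (29−20)/(29−7) = 9/22.

9/22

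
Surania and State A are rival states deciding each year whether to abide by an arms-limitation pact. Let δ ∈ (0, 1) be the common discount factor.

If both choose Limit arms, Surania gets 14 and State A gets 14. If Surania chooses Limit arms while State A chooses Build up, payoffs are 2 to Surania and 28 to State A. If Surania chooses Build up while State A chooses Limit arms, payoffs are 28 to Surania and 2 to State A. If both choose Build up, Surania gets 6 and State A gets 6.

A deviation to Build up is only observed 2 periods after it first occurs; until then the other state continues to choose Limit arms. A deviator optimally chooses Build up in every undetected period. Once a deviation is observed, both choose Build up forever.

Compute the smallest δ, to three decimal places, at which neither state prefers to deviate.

The best deviation is to choose Build up for all 2 undetected periods, earning 28 each, then 6 forever once detected.
Deviation value: 28(1−δ^2)/(1−δ) + 6δ^2/(1−δ); cooperation value: 14/(1−δ).
IC: 14 ≥ 28(1−δ^2) + 6δ^2 = 28 − 22δ^2.
So δ^2 ≥ 14/22 = 7/11, giving δ ≥ (7/11)^(1/2) ≈ 0.798.

0.798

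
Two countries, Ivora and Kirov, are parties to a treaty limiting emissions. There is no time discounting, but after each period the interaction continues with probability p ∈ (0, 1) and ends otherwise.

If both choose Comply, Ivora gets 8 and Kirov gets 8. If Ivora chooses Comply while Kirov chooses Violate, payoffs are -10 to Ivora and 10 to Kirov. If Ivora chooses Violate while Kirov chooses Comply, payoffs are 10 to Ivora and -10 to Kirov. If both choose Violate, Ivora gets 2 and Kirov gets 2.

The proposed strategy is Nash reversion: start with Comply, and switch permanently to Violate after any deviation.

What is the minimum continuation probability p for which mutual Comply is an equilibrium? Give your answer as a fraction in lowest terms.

Expected cooperation value is 8 + p·8 + p²·8 + … = 8/(1−p); deviation gives 10 + p·2/(1−p).
8 ≥ 10(1−p) + 2p ⇒ 8p ≥ 2 ⇒ p ≥ 2/8 = 1/4.

1/4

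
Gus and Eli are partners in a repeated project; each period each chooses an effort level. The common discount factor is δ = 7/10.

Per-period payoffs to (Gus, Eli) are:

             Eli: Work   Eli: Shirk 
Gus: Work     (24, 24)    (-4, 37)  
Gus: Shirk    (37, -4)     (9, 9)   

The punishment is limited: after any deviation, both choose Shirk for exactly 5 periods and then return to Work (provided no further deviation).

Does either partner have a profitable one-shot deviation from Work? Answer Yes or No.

A one-shot deviation gives 37 now, then 9 for 5 periods, then back to 24.
Gain from deviating: (37−24) today; loss: (24−9) in each of the next 5 periods.
No-deviation condition: (24−9)(δ+…+δ^5) ≥ 37−24, i.e. δ+…+δ^5 ≥ 13/15.
At δ = 7/10: δ+…+δ^5 = 1.9412 ≥ 0.8667.
So cooperation is sustainable.

No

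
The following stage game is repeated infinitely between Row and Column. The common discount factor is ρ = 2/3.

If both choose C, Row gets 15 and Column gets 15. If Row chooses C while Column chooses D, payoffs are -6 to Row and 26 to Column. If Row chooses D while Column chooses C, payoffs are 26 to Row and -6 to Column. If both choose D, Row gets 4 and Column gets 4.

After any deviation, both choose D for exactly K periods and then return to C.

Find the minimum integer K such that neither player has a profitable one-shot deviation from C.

2

No profitable deviation requires (15−4)(ρ+…+ρ^K) ≥ 26−15, i.e. ρ+…+ρ^K ≥ 1 ≈ 1.0000.
With ρ = 2/3, the partial sums are K=1: 0.6667, K=2: 1.1111.
K = 2 is the first length at which the sum reaches 1.0000.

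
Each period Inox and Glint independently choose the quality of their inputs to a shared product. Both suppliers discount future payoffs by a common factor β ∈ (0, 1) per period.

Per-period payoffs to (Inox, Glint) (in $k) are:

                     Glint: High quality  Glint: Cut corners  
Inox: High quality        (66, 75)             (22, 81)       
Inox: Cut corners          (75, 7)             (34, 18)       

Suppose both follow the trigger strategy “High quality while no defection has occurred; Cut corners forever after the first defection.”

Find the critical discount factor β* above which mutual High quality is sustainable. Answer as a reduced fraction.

Inox: cooperation gives 66 each period; deviation gives 75 once then 34 forever.
  66/(1−β) ≥ 75 + 34β/(1−β) ⇒ β ≥ 9/41.
Glint: cooperation gives 75 each period; deviation gives 81 once then 18 forever.
  β ≥ 6/63 = 2/21.
Both must hold, so the binding constraint is Inox's: β ≥ 9/41.

9/41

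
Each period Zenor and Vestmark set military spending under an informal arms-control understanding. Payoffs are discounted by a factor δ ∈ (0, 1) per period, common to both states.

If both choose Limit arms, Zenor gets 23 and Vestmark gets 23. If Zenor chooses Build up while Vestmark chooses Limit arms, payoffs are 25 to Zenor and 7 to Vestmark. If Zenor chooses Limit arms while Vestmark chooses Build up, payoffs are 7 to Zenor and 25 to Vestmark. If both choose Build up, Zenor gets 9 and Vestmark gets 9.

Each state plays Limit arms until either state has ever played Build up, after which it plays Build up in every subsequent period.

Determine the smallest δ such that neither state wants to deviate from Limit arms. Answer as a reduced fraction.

1/8

Under grim trigger the critical discount factor is (T−C)/(T−P) with T = 25, C = 23, P = 9.
δ* = (25−23)/(25−9) = 2/16 = 1/8.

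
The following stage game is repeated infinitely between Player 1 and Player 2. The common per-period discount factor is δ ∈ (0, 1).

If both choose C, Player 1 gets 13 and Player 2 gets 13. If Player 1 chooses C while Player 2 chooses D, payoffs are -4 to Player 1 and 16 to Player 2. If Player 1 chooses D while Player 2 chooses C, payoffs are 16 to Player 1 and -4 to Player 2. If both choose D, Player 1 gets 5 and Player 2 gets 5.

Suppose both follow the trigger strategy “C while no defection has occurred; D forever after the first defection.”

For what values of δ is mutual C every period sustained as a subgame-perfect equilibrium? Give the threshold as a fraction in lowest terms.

3/11

One-period gain from deviating is 16 − 13 = 3. The loss is 13 − 5 = 8 in every subsequent period, with present value 8·δ/(1−δ).
Deviation is unprofitable when 8·δ/(1−δ) ≥ 3, i.e. δ/(1−δ) ≥ 3/8.
Equivalently δ ≥ 3/(3+8) = 3/11.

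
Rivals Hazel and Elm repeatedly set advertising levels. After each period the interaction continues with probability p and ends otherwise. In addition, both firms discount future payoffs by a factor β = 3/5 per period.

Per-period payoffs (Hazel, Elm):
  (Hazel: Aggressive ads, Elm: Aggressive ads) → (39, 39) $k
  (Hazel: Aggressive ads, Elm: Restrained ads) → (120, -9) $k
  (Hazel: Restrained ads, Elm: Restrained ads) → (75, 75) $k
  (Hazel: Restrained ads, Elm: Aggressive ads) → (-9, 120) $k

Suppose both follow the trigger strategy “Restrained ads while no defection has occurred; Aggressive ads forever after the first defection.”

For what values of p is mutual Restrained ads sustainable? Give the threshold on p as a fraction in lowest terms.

Expected continuation weight on next period's payoff is β·p = 3/5·p, which plays the role of the discount factor.
Cooperation requires 3/5·p ≥ (120−75)/(120−39) = 5/9, hence p ≥ 25/27.

25/27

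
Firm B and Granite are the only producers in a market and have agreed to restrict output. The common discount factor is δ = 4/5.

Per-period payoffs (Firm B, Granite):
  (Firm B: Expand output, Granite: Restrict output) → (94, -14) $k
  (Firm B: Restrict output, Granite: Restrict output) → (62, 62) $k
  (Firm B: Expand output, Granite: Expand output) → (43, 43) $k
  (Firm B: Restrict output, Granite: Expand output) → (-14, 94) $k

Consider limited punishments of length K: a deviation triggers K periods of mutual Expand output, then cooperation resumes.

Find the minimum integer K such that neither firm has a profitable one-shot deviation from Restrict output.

3

IC: δ(1−δ^K)/(1−δ) ≥ (94−62)/(62−43) = 32/19.
With δ = 4/5: need 1 − δ^K ≥ 32/19·(1−4/5)/(4/5), i.e. δ^K ≤ 0.5789.
Since (4/5)^2 = 0.6400 and (4/5)^3 = 0.5120, the smallest such K is 3.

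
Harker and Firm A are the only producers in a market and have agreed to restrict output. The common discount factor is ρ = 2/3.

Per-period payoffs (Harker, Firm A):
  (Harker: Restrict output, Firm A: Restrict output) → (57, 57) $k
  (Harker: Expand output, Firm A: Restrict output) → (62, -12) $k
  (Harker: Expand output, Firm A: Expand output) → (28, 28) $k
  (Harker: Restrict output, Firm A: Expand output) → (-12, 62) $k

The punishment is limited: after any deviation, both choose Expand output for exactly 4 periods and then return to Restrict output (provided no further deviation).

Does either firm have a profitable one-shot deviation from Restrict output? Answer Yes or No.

A one-shot deviation gives 62 now, then 28 for 4 periods, then back to 57.
Gain from deviating: (62−57) today; loss: (57−28) in each of the next 4 periods.
No-deviation condition: (57−28)(ρ+…+ρ^4) ≥ 62−57, i.e. ρ+…+ρ^4 ≥ 5/29.
At ρ = 2/3: ρ+…+ρ^4 = 1.6049 ≥ 0.1724.
So cooperation is sustainable.

No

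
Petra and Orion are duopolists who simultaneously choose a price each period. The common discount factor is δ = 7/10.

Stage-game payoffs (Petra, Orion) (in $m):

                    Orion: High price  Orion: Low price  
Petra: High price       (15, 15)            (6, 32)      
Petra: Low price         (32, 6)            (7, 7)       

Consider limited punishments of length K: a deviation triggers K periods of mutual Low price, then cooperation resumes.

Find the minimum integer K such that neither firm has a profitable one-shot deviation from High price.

7

Need Σ_{k=1}^{K} δ^k ≥ (32−15)/(15−7) = 2.1250 at δ = 7/10.
At K = 6 the sum is 2.0588 < 2.1250; at K = 7 it is 2.1412 ≥ 2.1250.
So the minimum punishment length is K = 7.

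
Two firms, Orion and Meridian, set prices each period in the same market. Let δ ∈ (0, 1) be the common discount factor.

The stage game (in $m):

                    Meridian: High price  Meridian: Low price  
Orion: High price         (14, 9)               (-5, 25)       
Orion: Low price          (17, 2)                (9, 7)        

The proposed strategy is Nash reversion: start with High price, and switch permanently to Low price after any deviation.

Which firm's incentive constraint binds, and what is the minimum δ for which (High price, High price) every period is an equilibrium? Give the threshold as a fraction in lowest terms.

Orion's threshold: (17−14)/(17−9) = 3/8.
Meridian's threshold: (25−9)/(25−7) = 8/9.
3/8 < 8/9, so Meridian binds and δ* = 8/9.

Meridian; δ ≥ 8/9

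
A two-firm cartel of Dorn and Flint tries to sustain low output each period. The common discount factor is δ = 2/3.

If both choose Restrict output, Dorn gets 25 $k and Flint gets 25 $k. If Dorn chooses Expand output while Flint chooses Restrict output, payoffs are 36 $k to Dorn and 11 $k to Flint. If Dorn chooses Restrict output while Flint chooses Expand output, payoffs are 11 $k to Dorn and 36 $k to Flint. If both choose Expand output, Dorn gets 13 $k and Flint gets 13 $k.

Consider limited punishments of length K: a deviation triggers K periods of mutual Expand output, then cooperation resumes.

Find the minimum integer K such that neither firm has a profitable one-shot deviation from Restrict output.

IC: δ(1−δ^K)/(1−δ) ≥ (36−25)/(25−13) = 11/12.
With δ = 2/3: need 1 − δ^K ≥ 11/12·(1−2/3)/(2/3), i.e. δ^K ≤ 0.5417.
Since (2/3)^1 = 0.6667 and (2/3)^2 = 0.4444, the smallest such K is 2.

2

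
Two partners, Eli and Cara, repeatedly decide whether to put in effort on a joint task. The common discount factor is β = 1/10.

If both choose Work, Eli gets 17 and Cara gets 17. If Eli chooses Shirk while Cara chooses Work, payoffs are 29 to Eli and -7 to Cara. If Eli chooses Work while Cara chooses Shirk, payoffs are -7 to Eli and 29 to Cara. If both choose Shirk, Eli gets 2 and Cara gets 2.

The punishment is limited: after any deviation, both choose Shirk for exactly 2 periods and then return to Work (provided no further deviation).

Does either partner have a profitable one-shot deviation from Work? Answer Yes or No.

Yes

A one-shot deviation gives 29 now, then 2 for 2 periods, then back to 17.
Gain from deviating: (29−17) today; loss: (17−2) in each of the next 2 periods.
No-deviation condition: (17−2)(β+…+β^2) ≥ 29−17, i.e. β+…+β^2 ≥ 4/5.
At β = 1/10: β+…+β^2 = 0.1100 < 0.8000.
So cooperation is not sustainable.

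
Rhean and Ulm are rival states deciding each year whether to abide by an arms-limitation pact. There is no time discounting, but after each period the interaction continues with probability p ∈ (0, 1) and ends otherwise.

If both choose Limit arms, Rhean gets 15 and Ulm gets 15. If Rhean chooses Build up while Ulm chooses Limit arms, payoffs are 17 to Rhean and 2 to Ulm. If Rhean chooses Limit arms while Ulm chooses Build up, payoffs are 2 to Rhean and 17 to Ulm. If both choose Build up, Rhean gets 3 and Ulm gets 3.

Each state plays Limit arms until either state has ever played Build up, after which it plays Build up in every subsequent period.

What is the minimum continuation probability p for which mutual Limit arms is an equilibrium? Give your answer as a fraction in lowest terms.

With no time discounting, the continuation probability p plays the role of the discount factor.
Grim-trigger IC: 15/(1−p) ≥ 17 + 3p/(1−p) ⇒ p ≥ (17−15)/(17−3) = 1/7.

1/7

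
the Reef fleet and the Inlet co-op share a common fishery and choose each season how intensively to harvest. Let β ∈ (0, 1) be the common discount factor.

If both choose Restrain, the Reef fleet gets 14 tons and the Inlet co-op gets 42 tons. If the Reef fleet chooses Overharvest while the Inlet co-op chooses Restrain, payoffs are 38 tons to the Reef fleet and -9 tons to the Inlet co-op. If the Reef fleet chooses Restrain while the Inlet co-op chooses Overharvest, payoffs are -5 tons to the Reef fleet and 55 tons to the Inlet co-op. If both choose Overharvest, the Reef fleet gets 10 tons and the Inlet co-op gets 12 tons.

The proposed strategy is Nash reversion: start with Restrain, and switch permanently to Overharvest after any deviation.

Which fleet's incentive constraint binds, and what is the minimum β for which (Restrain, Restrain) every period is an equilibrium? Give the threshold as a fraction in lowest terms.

For the Reef fleet: deviation gain 38−14 = 24, per-period punishment loss 14−10 = 4. IC gives β ≥ 24/28 = 6/7.
For the Inlet co-op: gain 13, loss 30 per period, so β ≥ 13/43.
The tighter constraint is the Reef fleet's, so cooperation needs β ≥ 6/7.

the Reef fleet; β ≥ 6/7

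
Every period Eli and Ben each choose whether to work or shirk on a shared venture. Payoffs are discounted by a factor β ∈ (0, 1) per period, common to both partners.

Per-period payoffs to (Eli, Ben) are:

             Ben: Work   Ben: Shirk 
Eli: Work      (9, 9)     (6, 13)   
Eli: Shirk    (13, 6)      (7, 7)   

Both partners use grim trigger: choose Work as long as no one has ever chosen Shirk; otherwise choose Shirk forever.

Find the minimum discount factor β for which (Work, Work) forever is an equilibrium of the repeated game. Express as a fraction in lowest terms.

2/3

9/(1−β) ≥ 13 + 7β/(1−β)
9 ≥ 13 − 6β
β ≥ 4/6 = 2/3.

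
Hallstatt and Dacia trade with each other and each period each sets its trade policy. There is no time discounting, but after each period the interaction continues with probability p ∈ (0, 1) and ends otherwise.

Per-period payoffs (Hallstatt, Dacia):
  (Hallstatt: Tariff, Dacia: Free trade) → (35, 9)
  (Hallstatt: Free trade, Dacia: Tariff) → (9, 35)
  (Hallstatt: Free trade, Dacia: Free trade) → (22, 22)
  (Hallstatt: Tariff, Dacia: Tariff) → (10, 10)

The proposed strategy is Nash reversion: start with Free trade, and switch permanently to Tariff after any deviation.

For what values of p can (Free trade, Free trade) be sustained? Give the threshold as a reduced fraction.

With no time discounting, the continuation probability p plays the role of the discount factor.
Grim-trigger IC: 22/(1−p) ≥ 35 + 10p/(1−p) ⇒ p ≥ (35−22)/(35−10) = 13/25.

13/25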